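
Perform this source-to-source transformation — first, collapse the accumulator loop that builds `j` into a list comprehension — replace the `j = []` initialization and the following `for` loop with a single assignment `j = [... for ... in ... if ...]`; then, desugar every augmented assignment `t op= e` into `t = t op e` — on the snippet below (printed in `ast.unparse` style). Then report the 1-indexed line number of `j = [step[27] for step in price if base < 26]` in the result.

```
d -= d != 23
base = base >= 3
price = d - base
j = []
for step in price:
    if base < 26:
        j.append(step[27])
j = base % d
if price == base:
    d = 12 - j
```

4

Transformed code:
d = d - (d != 23)
base = base >= 3
price = d - base
j = [step[27] for step in price if base < 26]
j = base % d
if price == base:
    d = 12 - j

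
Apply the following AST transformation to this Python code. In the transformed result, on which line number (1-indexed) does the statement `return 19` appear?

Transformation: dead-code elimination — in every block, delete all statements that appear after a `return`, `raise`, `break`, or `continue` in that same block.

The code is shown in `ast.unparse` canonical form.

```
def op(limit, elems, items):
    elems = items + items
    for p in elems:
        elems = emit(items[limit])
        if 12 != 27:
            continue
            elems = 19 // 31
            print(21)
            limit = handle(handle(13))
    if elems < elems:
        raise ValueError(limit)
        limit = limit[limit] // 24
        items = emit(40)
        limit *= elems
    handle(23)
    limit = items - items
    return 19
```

Transformed code:
def op(limit, elems, items):
    elems = items + items
    for p in elems:
        elems = emit(items[limit])
        if 12 != 27:
            continue
    if elems < elems:
        raise ValueError(limit)
    handle(23)
    limit = items - items
    return 19

11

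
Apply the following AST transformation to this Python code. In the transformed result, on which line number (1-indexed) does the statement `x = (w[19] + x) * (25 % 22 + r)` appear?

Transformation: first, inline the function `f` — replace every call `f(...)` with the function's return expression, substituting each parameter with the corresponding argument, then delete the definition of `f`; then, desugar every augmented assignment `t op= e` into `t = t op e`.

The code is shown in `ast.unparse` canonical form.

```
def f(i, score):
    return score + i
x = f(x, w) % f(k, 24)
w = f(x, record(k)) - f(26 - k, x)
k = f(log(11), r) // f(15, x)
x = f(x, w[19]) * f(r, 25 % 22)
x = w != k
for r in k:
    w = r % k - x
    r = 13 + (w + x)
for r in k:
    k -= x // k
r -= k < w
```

4

Transformed code:
x = (w + x) % (24 + k)
w = record(k) + x - (x + (26 - k))
k = (r + log(11)) // (x + 15)
x = (w[19] + x) * (25 % 22 + r)
x = w != k
for r in k:
    w = r % k - x
    r = 13 + (w + x)
for r in k:
    k = k - x // k
r = r - (k < w)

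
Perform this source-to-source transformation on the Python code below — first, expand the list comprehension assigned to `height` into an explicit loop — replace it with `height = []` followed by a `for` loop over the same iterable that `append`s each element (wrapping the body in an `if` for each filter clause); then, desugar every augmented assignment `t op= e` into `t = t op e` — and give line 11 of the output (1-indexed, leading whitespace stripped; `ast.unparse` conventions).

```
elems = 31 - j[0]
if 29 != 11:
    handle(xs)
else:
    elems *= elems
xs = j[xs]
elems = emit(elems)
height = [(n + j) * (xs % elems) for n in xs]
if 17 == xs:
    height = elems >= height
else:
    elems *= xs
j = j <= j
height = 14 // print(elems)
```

if 17 == xs:

Transformed code:
elems = 31 - j[0]
if 29 != 11:
    handle(xs)
else:
    elems = elems * elems
xs = j[xs]
elems = emit(elems)
height = []
for n in xs:
    height.append((n + j) * (xs % elems))
if 17 == xs:
    height = elems >= height
else:
    elems = elems * xs
j = j <= j
height = 14 // print(elems)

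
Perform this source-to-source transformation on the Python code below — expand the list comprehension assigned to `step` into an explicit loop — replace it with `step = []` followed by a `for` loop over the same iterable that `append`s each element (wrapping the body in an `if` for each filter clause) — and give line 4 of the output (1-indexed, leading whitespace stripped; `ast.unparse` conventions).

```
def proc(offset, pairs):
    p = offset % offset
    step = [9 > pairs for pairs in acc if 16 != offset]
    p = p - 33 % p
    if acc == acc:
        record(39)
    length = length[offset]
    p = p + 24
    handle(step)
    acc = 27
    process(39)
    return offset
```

for pairs in acc:

Transformed code:
def proc(offset, pairs):
    p = offset % offset
    step = []
    for pairs in acc:
        if 16 != offset:
            step.append(9 > pairs)
    p = p - 33 % p
    if acc == acc:
        record(39)
    length = length[offset]
    p = p + 24
    handle(step)
    acc = 27
    process(39)
    return offset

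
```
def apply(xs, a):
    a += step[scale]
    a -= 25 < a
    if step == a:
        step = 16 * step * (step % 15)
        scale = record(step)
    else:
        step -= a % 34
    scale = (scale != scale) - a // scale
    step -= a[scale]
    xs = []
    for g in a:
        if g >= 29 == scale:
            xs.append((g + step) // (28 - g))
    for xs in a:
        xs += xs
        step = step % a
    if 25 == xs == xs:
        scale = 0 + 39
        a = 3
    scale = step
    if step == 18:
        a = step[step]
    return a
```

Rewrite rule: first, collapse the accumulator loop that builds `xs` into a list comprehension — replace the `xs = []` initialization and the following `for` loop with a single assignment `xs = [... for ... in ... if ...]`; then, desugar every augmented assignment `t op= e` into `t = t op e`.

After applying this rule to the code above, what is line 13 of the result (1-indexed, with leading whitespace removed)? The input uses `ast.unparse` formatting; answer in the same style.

xs = xs + xs

Transformed code:
def apply(xs, a):
    a = a + step[scale]
    a = a - (25 < a)
    if step == a:
        step = 16 * step * (step % 15)
        scale = record(step)
    else:
        step = step - a % 34
    scale = (scale != scale) - a // scale
    step = step - a[scale]
    xs = [(g + step) // (28 - g) for g in a if g >= 29 == scale]
    for xs in a:
        xs = xs + xs
        step = step % a
    if 25 == xs == xs:
        scale = 0 + 39
        a = 3
    scale = step
    if step == 18:
        a = step[step]
    return a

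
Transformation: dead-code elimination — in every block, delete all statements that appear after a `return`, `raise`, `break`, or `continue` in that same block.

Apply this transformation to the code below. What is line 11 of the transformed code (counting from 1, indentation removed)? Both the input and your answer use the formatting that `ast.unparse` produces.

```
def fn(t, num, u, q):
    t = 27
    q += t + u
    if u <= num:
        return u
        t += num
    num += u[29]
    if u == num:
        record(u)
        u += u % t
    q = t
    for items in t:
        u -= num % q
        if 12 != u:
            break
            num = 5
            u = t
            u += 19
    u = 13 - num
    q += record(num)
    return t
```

for items in t:

Transformed code:
def fn(t, num, u, q):
    t = 27
    q += t + u
    if u <= num:
        return u
    num += u[29]
    if u == num:
        record(u)
        u += u % t
    q = t
    for items in t:
        u -= num % q
        if 12 != u:
            break
    u = 13 - num
    q += record(num)
    return t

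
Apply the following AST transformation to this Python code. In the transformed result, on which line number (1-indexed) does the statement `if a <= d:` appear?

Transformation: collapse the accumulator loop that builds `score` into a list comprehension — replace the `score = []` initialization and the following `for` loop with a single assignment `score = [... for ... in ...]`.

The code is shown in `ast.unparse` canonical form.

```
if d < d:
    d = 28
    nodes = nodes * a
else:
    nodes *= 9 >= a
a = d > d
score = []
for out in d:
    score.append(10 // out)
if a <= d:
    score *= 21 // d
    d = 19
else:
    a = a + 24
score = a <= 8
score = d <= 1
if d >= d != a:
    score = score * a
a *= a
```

Transformed code:
if d < d:
    d = 28
    nodes = nodes * a
else:
    nodes *= 9 >= a
a = d > d
score = [10 // out for out in d]
if a <= d:
    score *= 21 // d
    d = 19
else:
    a = a + 24
score = a <= 8
score = d <= 1
if d >= d != a:
    score = score * a
a *= a

8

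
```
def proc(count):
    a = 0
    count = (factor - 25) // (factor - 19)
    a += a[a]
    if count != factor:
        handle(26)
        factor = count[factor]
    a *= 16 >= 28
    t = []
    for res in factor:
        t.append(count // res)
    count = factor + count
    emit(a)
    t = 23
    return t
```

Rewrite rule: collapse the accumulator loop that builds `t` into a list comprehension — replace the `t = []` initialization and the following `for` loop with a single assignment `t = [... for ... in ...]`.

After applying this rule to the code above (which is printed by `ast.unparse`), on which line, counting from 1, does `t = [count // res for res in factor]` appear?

Transformed code:
def proc(count):
    a = 0
    count = (factor - 25) // (factor - 19)
    a += a[a]
    if count != factor:
        handle(26)
        factor = count[factor]
    a *= 16 >= 28
    t = [count // res for res in factor]
    count = factor + count
    emit(a)
    t = 23
    return t

9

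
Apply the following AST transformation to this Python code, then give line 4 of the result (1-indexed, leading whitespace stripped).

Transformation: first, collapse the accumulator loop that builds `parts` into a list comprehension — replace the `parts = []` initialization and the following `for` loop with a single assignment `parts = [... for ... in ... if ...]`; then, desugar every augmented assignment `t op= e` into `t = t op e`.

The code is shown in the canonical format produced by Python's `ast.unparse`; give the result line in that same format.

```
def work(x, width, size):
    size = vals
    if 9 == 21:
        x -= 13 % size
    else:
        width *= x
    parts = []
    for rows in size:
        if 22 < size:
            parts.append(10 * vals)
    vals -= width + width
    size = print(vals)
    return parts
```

Transformed code:
def work(x, width, size):
    size = vals
    if 9 == 21:
        x = x - 13 % size
    else:
        width = width * x
    parts = [10 * vals for rows in size if 22 < size]
    vals = vals - (width + width)
    size = print(vals)
    return parts

x = x - 13 % size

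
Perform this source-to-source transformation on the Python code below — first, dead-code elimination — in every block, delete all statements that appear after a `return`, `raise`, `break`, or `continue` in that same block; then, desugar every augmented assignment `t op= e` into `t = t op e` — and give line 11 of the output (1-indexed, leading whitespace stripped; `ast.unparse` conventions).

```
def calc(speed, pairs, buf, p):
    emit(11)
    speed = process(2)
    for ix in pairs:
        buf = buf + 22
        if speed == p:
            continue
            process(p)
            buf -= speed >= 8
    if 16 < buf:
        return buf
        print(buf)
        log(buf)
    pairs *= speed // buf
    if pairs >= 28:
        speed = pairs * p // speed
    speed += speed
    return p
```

if pairs >= 28:

Transformed code:
def calc(speed, pairs, buf, p):
    emit(11)
    speed = process(2)
    for ix in pairs:
        buf = buf + 22
        if speed == p:
            continue
    if 16 < buf:
        return buf
    pairs = pairs * (speed // buf)
    if pairs >= 28:
        speed = pairs * p // speed
    speed = speed + speed
    return p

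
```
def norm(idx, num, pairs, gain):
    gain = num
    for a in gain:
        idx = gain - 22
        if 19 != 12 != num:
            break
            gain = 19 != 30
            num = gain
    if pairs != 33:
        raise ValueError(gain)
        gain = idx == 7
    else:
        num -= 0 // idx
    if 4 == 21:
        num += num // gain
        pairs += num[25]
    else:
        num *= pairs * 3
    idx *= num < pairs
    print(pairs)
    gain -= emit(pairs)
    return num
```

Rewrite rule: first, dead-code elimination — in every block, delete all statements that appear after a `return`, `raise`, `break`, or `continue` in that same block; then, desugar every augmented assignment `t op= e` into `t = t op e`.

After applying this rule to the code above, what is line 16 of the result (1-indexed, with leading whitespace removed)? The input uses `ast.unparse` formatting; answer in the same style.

Transformed code:
def norm(idx, num, pairs, gain):
    gain = num
    for a in gain:
        idx = gain - 22
        if 19 != 12 != num:
            break
    if pairs != 33:
        raise ValueError(gain)
    else:
        num = num - 0 // idx
    if 4 == 21:
        num = num + num // gain
        pairs = pairs + num[25]
    else:
        num = num * (pairs * 3)
    idx = idx * (num < pairs)
    print(pairs)
    gain = gain - emit(pairs)
    return num

idx = idx * (num < pairs)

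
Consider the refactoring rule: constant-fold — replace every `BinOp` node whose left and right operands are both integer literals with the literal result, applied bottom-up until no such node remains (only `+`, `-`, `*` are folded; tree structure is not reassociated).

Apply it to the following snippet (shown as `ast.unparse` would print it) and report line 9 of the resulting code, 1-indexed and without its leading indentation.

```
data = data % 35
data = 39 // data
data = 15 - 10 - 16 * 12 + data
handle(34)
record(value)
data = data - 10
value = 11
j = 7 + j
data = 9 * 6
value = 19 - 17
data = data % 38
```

Transformed code:
data = data % 35
data = 39 // data
data = -187 + data
handle(34)
record(value)
data = data - 10
value = 11
j = 7 + j
data = 54
value = 2
data = data % 38

data = 54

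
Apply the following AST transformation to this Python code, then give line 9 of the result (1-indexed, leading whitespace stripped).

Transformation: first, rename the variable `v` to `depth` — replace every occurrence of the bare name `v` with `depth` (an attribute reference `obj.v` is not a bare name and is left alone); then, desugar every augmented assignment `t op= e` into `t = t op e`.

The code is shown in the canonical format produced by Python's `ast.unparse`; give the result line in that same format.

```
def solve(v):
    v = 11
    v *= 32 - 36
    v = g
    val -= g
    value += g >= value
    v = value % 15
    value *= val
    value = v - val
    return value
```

value = depth - val

Transformed code:
def solve(depth):
    depth = 11
    depth = depth * (32 - 36)
    depth = g
    val = val - g
    value = value + (g >= value)
    depth = value % 15
    value = value * val
    value = depth - val
    return value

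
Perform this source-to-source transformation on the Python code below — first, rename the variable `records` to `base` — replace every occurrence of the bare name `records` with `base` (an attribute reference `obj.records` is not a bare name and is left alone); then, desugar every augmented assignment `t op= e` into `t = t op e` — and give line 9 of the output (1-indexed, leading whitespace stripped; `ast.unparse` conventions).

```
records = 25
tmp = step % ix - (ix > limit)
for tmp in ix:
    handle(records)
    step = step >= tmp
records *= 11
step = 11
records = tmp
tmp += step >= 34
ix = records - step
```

Transformed code:
base = 25
tmp = step % ix - (ix > limit)
for tmp in ix:
    handle(base)
    step = step >= tmp
base = base * 11
step = 11
base = tmp
tmp = tmp + (step >= 34)
ix = base - step

tmp = tmp + (step >= 34)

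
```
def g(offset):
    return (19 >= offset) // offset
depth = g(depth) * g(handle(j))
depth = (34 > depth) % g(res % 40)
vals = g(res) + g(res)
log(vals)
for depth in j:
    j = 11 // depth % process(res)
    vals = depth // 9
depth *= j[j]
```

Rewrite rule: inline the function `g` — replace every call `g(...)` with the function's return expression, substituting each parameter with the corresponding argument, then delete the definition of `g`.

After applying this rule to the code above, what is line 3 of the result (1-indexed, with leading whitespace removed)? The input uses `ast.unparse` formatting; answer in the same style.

Transformed code:
depth = (19 >= depth) // depth * ((19 >= handle(j)) // handle(j))
depth = (34 > depth) % ((19 >= res % 40) // (res % 40))
vals = (19 >= res) // res + (19 >= res) // res
log(vals)
for depth in j:
    j = 11 // depth % process(res)
    vals = depth // 9
depth *= j[j]

vals = (19 >= res) // res + (19 >= res) // res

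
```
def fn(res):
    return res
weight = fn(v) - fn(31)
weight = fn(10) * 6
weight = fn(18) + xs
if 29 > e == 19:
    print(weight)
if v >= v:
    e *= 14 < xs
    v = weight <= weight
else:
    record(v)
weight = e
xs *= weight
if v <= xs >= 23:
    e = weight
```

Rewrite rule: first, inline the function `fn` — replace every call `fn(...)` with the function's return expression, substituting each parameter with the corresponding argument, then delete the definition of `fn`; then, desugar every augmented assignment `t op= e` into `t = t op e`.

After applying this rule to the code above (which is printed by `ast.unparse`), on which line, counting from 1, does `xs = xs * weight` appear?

12

Transformed code:
weight = v - 31
weight = 10 * 6
weight = 18 + xs
if 29 > e == 19:
    print(weight)
if v >= v:
    e = e * (14 < xs)
    v = weight <= weight
else:
    record(v)
weight = e
xs = xs * weight
if v <= xs >= 23:
    e = weight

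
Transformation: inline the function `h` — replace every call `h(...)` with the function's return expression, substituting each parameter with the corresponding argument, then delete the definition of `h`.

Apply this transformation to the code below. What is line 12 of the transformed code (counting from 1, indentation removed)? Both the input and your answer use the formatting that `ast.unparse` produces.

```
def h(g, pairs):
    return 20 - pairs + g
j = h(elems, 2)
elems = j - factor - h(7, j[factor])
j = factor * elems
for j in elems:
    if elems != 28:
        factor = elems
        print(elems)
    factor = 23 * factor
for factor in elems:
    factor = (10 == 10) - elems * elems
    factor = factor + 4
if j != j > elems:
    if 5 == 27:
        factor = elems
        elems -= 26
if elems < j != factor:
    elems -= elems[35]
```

if j != j > elems:

Transformed code:
j = 20 - 2 + elems
elems = j - factor - (20 - j[factor] + 7)
j = factor * elems
for j in elems:
    if elems != 28:
        factor = elems
        print(elems)
    factor = 23 * factor
for factor in elems:
    factor = (10 == 10) - elems * elems
    factor = factor + 4
if j != j > elems:
    if 5 == 27:
        factor = elems
        elems -= 26
if elems < j != factor:
    elems -= elems[35]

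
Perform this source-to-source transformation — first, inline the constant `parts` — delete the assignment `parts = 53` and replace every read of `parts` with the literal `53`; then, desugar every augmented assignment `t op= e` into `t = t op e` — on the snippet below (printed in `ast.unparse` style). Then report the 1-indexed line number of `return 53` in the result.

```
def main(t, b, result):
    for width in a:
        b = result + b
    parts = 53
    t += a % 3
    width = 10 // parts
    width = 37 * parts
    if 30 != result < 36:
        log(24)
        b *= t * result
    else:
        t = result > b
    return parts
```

12

Transformed code:
def main(t, b, result):
    for width in a:
        b = result + b
    t = t + a % 3
    width = 10 // 53
    width = 37 * 53
    if 30 != result < 36:
        log(24)
        b = b * (t * result)
    else:
        t = result > b
    return 53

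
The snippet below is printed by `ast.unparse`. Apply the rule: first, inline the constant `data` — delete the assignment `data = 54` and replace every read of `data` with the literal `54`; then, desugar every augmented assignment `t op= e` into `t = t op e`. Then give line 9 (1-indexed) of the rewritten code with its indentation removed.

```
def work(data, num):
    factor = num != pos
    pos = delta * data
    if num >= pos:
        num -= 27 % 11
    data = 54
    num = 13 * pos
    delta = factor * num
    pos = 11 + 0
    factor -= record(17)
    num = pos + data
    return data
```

factor = factor - record(17)

Transformed code:
def work(data, num):
    factor = num != pos
    pos = delta * 54
    if num >= pos:
        num = num - 27 % 11
    num = 13 * pos
    delta = factor * num
    pos = 11 + 0
    factor = factor - record(17)
    num = pos + 54
    return 54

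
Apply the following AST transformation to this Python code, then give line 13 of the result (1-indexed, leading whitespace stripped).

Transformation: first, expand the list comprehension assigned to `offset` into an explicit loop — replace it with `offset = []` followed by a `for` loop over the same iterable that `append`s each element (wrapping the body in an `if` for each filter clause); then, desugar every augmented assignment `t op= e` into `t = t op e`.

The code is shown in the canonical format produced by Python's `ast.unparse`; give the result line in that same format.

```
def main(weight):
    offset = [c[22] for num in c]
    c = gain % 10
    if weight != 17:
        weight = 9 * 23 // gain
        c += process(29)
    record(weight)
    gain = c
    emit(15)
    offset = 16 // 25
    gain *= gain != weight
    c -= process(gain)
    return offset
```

Transformed code:
def main(weight):
    offset = []
    for num in c:
        offset.append(c[22])
    c = gain % 10
    if weight != 17:
        weight = 9 * 23 // gain
        c = c + process(29)
    record(weight)
    gain = c
    emit(15)
    offset = 16 // 25
    gain = gain * (gain != weight)
    c = c - process(gain)
    return offset

gain = gain * (gain != weight)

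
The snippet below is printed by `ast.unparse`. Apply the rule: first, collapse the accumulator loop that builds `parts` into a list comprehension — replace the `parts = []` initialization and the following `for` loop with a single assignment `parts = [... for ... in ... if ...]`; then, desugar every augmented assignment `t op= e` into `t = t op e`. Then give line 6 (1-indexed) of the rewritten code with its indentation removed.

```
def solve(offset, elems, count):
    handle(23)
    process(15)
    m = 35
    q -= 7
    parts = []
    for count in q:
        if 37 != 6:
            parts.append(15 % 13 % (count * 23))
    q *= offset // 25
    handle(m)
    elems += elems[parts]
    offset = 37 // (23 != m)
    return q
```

Transformed code:
def solve(offset, elems, count):
    handle(23)
    process(15)
    m = 35
    q = q - 7
    parts = [15 % 13 % (count * 23) for count in q if 37 != 6]
    q = q * (offset // 25)
    handle(m)
    elems = elems + elems[parts]
    offset = 37 // (23 != m)
    return q

parts = [15 % 13 % (count * 23) for count in q if 37 != 6]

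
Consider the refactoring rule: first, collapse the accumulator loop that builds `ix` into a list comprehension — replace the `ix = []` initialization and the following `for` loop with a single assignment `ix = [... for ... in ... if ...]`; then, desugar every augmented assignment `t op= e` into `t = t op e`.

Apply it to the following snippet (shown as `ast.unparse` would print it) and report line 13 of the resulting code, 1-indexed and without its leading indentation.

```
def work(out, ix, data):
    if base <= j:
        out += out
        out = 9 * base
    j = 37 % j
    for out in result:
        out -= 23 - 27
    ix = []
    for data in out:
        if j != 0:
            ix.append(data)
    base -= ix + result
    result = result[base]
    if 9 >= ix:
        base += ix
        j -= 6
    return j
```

j = j - 6

Transformed code:
def work(out, ix, data):
    if base <= j:
        out = out + out
        out = 9 * base
    j = 37 % j
    for out in result:
        out = out - (23 - 27)
    ix = [data for data in out if j != 0]
    base = base - (ix + result)
    result = result[base]
    if 9 >= ix:
        base = base + ix
        j = j - 6
    return j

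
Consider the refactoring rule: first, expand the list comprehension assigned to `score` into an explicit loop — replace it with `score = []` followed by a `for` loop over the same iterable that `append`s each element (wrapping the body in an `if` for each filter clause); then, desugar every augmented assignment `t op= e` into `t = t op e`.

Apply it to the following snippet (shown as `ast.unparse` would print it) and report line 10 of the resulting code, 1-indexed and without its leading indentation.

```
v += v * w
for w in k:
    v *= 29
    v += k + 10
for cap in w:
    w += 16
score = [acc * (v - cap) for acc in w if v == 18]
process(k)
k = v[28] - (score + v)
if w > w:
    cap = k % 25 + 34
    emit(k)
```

score.append(acc * (v - cap))

Transformed code:
v = v + v * w
for w in k:
    v = v * 29
    v = v + (k + 10)
for cap in w:
    w = w + 16
score = []
for acc in w:
    if v == 18:
        score.append(acc * (v - cap))
process(k)
k = v[28] - (score + v)
if w > w:
    cap = k % 25 + 34
    emit(k)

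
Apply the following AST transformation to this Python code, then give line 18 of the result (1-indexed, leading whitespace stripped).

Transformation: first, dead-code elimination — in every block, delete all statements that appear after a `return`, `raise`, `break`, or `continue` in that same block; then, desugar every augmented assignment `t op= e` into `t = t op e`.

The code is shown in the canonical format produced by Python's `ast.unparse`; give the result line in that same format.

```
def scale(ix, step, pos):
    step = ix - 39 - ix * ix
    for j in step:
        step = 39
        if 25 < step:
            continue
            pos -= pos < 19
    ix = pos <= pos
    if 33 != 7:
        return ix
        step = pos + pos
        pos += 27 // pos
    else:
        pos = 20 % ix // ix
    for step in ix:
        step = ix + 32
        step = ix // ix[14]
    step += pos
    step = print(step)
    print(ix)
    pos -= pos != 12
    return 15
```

pos = pos - (pos != 12)

Transformed code:
def scale(ix, step, pos):
    step = ix - 39 - ix * ix
    for j in step:
        step = 39
        if 25 < step:
            continue
    ix = pos <= pos
    if 33 != 7:
        return ix
    else:
        pos = 20 % ix // ix
    for step in ix:
        step = ix + 32
        step = ix // ix[14]
    step = step + pos
    step = print(step)
    print(ix)
    pos = pos - (pos != 12)
    return 15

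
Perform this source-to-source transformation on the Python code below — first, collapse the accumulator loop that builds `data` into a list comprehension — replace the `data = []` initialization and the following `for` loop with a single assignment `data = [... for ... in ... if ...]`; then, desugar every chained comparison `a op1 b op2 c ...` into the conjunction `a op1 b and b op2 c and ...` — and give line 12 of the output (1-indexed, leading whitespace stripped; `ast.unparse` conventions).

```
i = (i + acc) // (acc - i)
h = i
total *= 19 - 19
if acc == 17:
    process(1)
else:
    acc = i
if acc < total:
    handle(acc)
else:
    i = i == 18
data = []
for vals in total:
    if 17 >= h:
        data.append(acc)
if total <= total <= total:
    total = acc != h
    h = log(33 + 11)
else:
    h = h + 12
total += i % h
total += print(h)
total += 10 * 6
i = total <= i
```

data = [acc for vals in total if 17 >= h]

Transformed code:
i = (i + acc) // (acc - i)
h = i
total *= 19 - 19
if acc == 17:
    process(1)
else:
    acc = i
if acc < total:
    handle(acc)
else:
    i = i == 18
data = [acc for vals in total if 17 >= h]
if total <= total and total <= total:
    total = acc != h
    h = log(33 + 11)
else:
    h = h + 12
total += i % h
total += print(h)
total += 10 * 6
i = total <= i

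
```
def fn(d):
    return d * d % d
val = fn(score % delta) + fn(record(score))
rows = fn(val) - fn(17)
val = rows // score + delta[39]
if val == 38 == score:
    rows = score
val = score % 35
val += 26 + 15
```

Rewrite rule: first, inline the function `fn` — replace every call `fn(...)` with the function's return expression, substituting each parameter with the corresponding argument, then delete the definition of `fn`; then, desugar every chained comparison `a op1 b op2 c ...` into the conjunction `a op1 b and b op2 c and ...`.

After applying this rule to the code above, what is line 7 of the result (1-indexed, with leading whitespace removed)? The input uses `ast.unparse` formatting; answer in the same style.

val += 26 + 15

Transformed code:
val = score % delta * (score % delta) % (score % delta) + record(score) * record(score) % record(score)
rows = val * val % val - 17 * 17 % 17
val = rows // score + delta[39]
if val == 38 and 38 == score:
    rows = score
val = score % 35
val += 26 + 15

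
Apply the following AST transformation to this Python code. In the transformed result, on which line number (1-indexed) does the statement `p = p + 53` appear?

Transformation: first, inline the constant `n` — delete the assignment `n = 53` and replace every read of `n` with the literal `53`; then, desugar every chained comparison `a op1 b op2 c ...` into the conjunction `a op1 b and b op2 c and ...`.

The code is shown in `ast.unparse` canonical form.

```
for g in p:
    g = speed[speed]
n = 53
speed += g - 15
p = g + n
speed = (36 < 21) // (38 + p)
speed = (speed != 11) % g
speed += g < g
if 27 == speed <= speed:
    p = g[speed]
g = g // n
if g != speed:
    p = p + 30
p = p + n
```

Transformed code:
for g in p:
    g = speed[speed]
speed += g - 15
p = g + 53
speed = (36 < 21) // (38 + p)
speed = (speed != 11) % g
speed += g < g
if 27 == speed and speed <= speed:
    p = g[speed]
g = g // 53
if g != speed:
    p = p + 30
p = p + 53

13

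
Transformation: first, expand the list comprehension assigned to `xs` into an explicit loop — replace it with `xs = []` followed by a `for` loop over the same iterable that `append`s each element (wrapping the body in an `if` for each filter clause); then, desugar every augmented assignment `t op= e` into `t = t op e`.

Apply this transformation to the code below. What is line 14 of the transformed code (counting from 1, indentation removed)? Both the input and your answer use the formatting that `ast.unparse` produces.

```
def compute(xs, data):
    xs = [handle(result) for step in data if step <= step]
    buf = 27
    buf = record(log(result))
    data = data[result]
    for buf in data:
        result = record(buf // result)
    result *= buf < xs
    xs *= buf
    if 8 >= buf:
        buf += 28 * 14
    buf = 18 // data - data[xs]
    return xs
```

Transformed code:
def compute(xs, data):
    xs = []
    for step in data:
        if step <= step:
            xs.append(handle(result))
    buf = 27
    buf = record(log(result))
    data = data[result]
    for buf in data:
        result = record(buf // result)
    result = result * (buf < xs)
    xs = xs * buf
    if 8 >= buf:
        buf = buf + 28 * 14
    buf = 18 // data - data[xs]
    return xs

buf = buf + 28 * 14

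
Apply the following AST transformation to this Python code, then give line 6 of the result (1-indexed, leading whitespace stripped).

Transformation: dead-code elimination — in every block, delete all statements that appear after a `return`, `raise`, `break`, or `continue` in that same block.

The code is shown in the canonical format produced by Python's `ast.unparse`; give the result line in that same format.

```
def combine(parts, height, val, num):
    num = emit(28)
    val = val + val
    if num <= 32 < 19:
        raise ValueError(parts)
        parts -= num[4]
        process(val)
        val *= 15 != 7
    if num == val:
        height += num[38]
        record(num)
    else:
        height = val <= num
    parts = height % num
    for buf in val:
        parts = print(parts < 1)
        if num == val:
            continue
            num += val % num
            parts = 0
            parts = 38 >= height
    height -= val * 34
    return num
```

Transformed code:
def combine(parts, height, val, num):
    num = emit(28)
    val = val + val
    if num <= 32 < 19:
        raise ValueError(parts)
    if num == val:
        height += num[38]
        record(num)
    else:
        height = val <= num
    parts = height % num
    for buf in val:
        parts = print(parts < 1)
        if num == val:
            continue
    height -= val * 34
    return num

if num == val:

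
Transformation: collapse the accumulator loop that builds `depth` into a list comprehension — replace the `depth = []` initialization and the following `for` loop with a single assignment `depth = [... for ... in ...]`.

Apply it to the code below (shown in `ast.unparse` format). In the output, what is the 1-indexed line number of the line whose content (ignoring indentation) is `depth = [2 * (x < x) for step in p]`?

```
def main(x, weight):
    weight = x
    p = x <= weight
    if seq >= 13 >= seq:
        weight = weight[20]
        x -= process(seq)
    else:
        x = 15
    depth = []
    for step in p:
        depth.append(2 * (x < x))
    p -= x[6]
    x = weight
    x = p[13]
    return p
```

Transformed code:
def main(x, weight):
    weight = x
    p = x <= weight
    if seq >= 13 >= seq:
        weight = weight[20]
        x -= process(seq)
    else:
        x = 15
    depth = [2 * (x < x) for step in p]
    p -= x[6]
    x = weight
    x = p[13]
    return p

9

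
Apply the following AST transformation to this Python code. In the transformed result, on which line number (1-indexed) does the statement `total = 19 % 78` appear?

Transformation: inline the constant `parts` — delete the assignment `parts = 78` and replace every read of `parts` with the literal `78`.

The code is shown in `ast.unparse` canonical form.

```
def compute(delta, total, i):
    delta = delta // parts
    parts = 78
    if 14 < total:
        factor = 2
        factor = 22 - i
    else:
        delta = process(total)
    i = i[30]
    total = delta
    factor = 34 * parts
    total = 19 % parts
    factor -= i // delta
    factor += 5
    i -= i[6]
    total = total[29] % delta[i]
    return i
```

Transformed code:
def compute(delta, total, i):
    delta = delta // 78
    if 14 < total:
        factor = 2
        factor = 22 - i
    else:
        delta = process(total)
    i = i[30]
    total = delta
    factor = 34 * 78
    total = 19 % 78
    factor -= i // delta
    factor += 5
    i -= i[6]
    total = total[29] % delta[i]
    return i

11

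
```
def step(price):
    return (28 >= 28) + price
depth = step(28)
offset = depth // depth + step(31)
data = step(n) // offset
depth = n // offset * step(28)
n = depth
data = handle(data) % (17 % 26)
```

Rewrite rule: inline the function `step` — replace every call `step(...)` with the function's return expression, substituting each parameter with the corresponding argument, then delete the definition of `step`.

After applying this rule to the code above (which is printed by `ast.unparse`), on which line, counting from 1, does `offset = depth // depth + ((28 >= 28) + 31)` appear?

2

Transformed code:
depth = (28 >= 28) + 28
offset = depth // depth + ((28 >= 28) + 31)
data = ((28 >= 28) + n) // offset
depth = n // offset * ((28 >= 28) + 28)
n = depth
data = handle(data) % (17 % 26)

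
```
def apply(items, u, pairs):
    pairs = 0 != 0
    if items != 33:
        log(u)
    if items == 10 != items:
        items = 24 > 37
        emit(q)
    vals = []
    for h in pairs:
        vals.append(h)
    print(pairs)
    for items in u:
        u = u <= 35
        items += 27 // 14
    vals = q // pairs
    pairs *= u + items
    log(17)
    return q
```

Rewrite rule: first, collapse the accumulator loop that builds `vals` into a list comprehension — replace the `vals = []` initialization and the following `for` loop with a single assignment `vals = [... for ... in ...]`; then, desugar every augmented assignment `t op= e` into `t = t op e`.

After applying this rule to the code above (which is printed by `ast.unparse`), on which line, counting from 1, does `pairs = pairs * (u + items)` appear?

14

Transformed code:
def apply(items, u, pairs):
    pairs = 0 != 0
    if items != 33:
        log(u)
    if items == 10 != items:
        items = 24 > 37
        emit(q)
    vals = [h for h in pairs]
    print(pairs)
    for items in u:
        u = u <= 35
        items = items + 27 // 14
    vals = q // pairs
    pairs = pairs * (u + items)
    log(17)
    return q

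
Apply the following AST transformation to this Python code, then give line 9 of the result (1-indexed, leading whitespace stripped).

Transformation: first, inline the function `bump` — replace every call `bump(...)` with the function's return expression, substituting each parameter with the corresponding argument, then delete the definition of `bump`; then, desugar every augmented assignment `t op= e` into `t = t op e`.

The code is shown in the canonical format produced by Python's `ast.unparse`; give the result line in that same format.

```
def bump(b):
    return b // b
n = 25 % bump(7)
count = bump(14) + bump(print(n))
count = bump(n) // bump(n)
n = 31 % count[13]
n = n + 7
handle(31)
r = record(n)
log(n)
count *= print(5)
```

Transformed code:
n = 25 % (7 // 7)
count = 14 // 14 + print(n) // print(n)
count = n // n // (n // n)
n = 31 % count[13]
n = n + 7
handle(31)
r = record(n)
log(n)
count = count * print(5)

count = count * print(5)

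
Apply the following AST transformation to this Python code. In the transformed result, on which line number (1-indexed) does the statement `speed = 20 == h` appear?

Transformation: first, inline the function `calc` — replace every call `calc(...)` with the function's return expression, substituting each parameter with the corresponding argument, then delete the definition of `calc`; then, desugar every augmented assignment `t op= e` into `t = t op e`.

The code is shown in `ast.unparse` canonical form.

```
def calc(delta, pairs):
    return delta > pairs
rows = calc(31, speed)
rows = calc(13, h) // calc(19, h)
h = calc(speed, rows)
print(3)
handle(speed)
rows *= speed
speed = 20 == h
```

7

Transformed code:
rows = 31 > speed
rows = (13 > h) // (19 > h)
h = speed > rows
print(3)
handle(speed)
rows = rows * speed
speed = 20 == h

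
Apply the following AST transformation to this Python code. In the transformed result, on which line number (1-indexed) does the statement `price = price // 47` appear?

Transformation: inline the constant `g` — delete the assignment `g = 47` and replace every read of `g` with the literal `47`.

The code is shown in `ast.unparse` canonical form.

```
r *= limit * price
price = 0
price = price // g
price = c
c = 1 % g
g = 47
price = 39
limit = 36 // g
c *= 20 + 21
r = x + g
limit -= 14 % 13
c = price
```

3

Transformed code:
r *= limit * price
price = 0
price = price // 47
price = c
c = 1 % 47
price = 39
limit = 36 // 47
c *= 20 + 21
r = x + 47
limit -= 14 % 13
c = price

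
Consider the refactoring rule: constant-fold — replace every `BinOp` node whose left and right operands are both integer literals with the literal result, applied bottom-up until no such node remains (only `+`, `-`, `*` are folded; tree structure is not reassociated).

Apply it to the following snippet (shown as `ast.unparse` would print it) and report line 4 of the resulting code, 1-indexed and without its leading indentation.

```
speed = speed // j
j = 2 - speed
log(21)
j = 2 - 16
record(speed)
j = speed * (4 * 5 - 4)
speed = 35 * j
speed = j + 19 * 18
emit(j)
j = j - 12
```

Transformed code:
speed = speed // j
j = 2 - speed
log(21)
j = -14
record(speed)
j = speed * 16
speed = 35 * j
speed = j + 342
emit(j)
j = j - 12

j = -14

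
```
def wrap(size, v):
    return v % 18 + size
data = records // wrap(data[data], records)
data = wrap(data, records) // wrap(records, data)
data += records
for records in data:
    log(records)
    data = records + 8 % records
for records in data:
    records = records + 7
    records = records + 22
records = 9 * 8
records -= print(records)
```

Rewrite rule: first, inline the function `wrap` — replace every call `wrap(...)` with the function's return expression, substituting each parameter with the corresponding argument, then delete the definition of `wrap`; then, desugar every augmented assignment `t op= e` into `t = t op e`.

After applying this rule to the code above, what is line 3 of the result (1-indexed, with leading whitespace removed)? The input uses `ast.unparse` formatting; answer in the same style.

data = data + records

Transformed code:
data = records // (records % 18 + data[data])
data = (records % 18 + data) // (data % 18 + records)
data = data + records
for records in data:
    log(records)
    data = records + 8 % records
for records in data:
    records = records + 7
    records = records + 22
records = 9 * 8
records = records - print(records)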